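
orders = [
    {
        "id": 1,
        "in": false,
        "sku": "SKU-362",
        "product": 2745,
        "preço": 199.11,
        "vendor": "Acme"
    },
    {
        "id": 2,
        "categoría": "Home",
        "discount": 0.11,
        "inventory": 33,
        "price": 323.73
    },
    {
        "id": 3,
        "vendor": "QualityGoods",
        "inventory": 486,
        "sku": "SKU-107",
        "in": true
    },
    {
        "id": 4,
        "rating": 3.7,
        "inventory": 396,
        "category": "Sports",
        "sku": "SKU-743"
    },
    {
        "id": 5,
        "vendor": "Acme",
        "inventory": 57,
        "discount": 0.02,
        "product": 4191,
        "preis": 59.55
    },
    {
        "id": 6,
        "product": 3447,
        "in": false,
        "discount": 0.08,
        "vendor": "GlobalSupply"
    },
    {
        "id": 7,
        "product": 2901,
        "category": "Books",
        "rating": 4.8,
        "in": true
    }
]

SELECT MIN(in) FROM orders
False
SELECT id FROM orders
[1, 2, 3, 4, 5, 6, 7]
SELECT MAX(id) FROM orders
7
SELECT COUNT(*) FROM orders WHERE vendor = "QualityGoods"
1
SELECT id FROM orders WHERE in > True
[]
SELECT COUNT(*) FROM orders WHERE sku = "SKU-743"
1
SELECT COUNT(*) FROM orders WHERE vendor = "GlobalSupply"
1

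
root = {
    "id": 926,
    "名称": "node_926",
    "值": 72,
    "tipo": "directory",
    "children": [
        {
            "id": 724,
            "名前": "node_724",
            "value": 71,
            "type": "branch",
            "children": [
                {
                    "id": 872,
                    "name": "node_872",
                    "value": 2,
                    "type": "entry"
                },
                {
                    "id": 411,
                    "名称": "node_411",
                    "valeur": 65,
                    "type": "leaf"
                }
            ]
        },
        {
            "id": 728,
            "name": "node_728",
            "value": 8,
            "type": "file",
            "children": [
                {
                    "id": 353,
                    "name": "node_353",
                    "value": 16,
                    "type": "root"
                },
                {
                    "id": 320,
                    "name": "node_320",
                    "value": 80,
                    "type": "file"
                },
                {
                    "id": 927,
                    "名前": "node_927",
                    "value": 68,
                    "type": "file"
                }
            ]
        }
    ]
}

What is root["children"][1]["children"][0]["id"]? 353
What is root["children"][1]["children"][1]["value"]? 80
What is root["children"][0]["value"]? 71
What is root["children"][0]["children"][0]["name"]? "node_872"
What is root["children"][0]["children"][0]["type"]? "entry"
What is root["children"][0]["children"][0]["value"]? 2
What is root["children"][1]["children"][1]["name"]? "node_320"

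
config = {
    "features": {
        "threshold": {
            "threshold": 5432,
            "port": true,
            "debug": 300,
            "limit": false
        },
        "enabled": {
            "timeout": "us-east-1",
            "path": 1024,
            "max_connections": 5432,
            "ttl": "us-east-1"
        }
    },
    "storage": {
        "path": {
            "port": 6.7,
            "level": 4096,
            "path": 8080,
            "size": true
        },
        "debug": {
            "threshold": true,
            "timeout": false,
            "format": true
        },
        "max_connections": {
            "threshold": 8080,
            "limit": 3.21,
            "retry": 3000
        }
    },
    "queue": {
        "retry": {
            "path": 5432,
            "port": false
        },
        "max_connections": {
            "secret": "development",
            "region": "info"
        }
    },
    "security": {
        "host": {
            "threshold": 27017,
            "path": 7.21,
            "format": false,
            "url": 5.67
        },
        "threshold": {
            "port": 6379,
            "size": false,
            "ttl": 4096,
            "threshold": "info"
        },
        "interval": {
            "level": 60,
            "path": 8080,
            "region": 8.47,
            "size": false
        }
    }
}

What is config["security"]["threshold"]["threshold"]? "info"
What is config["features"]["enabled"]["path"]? 1024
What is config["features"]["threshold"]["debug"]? 300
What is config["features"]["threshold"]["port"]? True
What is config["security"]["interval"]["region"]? 8.47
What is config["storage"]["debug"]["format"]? True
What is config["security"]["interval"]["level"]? 60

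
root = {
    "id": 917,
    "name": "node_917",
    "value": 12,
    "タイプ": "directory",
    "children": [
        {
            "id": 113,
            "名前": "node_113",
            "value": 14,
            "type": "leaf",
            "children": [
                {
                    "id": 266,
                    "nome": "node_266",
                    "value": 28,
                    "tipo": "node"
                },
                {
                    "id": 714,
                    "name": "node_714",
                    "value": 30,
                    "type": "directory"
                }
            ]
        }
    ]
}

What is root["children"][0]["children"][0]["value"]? 28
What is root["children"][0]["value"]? 14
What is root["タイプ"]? "directory"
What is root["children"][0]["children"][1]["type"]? "directory"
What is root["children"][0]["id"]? 113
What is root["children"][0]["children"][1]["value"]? 30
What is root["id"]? 917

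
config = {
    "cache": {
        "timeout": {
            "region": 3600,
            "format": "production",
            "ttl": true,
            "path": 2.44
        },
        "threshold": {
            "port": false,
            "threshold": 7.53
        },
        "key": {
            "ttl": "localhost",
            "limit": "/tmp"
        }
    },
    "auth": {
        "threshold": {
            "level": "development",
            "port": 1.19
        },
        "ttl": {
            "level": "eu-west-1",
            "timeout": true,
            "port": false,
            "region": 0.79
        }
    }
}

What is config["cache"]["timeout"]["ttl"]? True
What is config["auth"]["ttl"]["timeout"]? True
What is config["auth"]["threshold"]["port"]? 1.19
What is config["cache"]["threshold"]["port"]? False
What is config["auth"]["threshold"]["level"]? "development"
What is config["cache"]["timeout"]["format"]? "production"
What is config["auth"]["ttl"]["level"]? "eu-west-1"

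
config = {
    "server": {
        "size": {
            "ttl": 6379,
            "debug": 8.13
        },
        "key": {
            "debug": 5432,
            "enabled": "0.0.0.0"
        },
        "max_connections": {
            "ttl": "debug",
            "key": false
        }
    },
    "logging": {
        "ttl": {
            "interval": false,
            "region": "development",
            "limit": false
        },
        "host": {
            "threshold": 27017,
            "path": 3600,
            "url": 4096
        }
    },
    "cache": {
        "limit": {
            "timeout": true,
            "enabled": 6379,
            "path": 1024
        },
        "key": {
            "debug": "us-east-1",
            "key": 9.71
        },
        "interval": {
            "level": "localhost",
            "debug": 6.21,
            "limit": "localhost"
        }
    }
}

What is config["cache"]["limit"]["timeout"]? True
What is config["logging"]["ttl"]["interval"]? False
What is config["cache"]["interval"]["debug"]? 6.21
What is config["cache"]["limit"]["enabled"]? 6379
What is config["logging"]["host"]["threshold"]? 27017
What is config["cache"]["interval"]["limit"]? "localhost"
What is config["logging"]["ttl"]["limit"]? False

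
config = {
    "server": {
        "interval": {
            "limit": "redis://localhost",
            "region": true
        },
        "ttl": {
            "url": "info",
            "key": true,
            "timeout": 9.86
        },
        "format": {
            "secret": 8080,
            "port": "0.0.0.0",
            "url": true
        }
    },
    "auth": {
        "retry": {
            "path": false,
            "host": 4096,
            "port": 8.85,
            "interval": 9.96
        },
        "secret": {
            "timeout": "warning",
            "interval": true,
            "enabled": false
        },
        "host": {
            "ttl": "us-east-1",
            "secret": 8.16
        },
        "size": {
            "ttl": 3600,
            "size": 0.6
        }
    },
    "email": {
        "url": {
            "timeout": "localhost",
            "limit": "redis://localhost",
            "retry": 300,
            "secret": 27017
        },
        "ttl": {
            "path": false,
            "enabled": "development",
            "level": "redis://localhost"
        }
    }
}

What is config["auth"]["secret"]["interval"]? True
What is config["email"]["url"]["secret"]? 27017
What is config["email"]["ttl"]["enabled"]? "development"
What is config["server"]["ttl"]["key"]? True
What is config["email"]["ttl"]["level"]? "redis://localhost"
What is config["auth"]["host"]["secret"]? 8.16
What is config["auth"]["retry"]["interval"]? 9.96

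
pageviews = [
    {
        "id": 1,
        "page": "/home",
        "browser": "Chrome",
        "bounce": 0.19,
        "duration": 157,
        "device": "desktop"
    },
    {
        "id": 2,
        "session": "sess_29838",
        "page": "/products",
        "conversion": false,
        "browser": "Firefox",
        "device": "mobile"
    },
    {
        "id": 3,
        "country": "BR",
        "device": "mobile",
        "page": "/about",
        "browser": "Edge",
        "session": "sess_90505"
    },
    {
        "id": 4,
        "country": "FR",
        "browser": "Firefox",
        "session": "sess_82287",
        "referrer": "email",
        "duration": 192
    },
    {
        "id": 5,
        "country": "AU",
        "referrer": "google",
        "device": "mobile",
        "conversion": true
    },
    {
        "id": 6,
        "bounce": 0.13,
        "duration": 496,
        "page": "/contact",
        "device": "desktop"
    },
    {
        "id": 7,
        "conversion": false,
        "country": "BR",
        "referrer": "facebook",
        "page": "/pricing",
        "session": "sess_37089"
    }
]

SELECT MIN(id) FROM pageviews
1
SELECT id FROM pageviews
[1, 2, 3, 4, 5, 6, 7]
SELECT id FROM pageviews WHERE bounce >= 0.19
[1]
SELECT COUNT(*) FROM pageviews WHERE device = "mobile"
3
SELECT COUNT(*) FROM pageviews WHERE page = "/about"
1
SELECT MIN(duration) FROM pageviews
157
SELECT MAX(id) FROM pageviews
7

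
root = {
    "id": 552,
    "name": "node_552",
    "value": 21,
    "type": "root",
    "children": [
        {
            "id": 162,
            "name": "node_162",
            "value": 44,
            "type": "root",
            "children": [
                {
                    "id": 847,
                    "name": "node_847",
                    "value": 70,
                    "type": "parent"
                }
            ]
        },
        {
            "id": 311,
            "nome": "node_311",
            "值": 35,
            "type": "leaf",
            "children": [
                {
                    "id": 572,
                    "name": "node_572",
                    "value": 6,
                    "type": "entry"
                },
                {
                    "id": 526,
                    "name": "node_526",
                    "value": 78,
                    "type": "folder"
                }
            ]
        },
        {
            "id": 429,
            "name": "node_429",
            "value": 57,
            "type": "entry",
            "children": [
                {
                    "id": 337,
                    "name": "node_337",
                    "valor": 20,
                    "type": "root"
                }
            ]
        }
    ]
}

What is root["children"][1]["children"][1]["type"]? "folder"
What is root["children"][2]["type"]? "entry"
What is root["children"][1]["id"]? 311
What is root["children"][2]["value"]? 57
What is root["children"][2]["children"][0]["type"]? "root"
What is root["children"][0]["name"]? "node_162"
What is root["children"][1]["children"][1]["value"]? 78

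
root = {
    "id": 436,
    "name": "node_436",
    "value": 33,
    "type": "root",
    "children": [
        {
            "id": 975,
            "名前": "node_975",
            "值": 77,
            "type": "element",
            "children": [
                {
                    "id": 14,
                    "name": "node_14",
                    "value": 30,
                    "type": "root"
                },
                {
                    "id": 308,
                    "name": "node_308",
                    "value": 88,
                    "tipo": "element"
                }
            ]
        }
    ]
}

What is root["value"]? 33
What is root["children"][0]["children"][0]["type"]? "root"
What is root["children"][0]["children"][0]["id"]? 14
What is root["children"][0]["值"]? 77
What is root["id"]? 436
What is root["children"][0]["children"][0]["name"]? "node_14"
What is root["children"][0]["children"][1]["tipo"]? "element"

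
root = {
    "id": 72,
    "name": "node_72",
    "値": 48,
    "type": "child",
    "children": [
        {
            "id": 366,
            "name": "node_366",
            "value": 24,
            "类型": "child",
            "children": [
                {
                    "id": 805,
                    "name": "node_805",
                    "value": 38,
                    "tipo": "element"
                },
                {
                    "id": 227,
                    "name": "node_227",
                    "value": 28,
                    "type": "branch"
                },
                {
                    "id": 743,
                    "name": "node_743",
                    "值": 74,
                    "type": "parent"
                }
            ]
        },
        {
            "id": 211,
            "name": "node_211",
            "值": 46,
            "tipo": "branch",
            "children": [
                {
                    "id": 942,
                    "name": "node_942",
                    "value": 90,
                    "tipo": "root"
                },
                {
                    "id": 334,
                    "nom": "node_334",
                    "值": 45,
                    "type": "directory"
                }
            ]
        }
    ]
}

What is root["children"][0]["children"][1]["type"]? "branch"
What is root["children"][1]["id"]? 211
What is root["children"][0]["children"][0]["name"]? "node_805"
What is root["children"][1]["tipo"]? "branch"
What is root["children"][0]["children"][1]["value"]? 28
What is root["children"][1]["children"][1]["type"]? "directory"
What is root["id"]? 72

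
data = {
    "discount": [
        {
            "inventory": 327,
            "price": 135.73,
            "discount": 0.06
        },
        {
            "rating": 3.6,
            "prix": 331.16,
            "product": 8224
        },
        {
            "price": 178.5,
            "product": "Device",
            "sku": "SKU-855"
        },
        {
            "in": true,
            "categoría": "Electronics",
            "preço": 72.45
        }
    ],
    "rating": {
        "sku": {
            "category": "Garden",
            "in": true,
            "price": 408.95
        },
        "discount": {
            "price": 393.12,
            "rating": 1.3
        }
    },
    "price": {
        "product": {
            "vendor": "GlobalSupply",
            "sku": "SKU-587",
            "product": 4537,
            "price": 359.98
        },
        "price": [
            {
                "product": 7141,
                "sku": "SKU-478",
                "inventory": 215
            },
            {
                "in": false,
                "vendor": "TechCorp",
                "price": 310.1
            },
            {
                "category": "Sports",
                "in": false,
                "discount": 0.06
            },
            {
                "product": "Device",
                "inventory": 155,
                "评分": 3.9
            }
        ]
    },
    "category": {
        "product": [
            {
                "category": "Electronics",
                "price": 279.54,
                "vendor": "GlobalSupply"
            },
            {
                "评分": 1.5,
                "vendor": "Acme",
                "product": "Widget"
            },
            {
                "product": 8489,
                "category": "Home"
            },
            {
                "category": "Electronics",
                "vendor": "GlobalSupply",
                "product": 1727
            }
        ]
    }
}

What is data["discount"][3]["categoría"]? "Electronics"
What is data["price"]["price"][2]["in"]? False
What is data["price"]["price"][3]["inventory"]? 155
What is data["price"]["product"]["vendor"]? "GlobalSupply"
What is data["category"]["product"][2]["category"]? "Home"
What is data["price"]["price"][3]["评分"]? 3.9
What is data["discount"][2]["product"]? "Device"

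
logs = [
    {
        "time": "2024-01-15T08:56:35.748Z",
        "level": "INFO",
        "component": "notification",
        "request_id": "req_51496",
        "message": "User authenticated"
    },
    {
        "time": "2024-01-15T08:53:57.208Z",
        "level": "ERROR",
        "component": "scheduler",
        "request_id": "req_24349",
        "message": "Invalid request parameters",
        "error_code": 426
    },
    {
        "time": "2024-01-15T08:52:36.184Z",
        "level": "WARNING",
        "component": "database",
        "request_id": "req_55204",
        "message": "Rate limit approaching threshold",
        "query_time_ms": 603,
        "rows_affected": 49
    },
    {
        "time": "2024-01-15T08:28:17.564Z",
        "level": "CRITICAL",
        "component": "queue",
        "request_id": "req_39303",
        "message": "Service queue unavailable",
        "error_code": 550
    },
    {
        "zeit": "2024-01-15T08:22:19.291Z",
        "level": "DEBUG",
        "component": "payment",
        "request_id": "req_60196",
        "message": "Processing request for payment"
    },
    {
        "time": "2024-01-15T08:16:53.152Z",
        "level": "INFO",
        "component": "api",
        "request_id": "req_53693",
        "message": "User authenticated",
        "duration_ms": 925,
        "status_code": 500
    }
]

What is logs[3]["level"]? "CRITICAL"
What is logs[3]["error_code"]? 550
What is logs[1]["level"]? "ERROR"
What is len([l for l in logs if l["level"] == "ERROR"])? 1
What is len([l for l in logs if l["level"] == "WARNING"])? 1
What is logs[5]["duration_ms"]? 925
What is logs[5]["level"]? "INFO"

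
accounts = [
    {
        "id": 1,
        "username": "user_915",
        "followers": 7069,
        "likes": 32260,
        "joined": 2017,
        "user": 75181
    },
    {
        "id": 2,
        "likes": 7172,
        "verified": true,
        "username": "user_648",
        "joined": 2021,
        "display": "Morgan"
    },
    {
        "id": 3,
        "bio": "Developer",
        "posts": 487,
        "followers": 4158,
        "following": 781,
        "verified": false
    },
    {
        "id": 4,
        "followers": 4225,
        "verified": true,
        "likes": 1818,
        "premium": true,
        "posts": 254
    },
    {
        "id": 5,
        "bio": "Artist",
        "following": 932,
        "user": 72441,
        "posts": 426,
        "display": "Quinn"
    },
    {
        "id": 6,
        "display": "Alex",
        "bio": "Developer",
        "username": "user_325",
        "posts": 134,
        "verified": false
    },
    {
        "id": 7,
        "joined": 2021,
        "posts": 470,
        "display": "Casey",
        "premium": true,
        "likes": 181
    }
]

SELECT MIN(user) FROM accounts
72441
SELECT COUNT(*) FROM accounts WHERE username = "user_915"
1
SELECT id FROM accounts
[1, 2, 3, 4, 5, 6, 7]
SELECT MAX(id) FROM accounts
7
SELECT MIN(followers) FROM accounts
4158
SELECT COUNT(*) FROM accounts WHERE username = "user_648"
1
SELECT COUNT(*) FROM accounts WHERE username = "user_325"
1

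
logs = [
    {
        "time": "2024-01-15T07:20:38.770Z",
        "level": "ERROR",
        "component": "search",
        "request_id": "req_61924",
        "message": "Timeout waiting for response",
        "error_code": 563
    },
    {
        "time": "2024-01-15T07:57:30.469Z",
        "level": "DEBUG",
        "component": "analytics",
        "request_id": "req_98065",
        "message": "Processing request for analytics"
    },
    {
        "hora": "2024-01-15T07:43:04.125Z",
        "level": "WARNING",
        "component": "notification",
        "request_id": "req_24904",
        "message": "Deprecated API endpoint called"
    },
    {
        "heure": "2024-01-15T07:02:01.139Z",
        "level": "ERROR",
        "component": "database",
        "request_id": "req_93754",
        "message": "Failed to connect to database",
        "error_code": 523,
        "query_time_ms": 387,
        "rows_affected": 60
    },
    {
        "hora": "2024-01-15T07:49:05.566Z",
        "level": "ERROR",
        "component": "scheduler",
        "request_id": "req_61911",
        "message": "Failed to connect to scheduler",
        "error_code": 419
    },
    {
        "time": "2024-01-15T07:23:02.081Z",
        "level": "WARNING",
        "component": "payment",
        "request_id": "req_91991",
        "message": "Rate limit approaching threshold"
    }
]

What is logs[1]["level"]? "DEBUG"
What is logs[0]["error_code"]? 563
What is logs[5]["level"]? "WARNING"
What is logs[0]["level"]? "ERROR"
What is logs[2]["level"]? "WARNING"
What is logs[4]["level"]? "ERROR"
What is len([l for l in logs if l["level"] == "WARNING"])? 2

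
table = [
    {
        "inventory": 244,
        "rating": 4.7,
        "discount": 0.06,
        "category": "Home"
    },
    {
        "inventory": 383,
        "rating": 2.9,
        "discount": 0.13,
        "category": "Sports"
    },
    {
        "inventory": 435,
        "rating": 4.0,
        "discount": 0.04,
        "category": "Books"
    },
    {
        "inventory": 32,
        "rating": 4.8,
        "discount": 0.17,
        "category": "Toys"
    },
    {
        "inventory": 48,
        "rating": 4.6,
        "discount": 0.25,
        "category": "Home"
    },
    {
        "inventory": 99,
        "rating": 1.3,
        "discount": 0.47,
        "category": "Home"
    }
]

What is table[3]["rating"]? 4.8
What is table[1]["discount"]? 0.13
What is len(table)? 6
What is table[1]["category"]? "Sports"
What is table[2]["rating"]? 4.0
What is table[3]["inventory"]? 32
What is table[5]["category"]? "Home"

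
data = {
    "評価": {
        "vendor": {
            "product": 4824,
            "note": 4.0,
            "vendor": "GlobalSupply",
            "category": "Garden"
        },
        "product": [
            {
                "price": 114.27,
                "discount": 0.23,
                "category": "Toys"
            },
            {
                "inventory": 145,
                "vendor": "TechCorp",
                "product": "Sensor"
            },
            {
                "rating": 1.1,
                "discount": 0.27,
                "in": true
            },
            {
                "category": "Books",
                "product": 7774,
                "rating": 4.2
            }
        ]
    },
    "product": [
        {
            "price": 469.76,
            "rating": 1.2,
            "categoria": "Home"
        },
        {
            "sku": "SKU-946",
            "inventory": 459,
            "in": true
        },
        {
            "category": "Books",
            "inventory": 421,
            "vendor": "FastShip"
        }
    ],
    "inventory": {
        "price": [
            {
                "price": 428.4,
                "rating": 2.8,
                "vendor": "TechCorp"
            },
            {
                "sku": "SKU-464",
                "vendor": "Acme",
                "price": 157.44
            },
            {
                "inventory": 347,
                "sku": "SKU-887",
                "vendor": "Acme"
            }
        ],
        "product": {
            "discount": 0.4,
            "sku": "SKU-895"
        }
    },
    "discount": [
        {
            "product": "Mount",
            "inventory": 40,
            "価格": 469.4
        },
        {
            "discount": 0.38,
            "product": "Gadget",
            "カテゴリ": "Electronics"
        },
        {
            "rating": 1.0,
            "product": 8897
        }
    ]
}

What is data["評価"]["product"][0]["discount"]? 0.23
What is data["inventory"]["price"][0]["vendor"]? "TechCorp"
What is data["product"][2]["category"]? "Books"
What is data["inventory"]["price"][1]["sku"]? "SKU-464"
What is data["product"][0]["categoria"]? "Home"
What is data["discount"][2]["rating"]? 1.0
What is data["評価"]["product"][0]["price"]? 114.27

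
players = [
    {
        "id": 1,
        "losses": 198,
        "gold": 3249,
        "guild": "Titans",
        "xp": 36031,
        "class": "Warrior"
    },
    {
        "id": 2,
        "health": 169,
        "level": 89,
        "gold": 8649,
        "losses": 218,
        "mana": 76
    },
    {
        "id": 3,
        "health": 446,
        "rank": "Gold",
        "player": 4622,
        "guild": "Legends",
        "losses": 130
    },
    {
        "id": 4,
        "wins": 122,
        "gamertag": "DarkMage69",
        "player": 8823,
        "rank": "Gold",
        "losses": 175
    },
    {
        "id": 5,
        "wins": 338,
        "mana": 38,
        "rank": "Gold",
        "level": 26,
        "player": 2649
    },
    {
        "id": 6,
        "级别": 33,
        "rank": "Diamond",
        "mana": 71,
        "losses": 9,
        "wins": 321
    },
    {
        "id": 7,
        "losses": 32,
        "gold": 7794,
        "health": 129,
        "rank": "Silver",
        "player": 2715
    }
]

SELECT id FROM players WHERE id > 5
[6, 7]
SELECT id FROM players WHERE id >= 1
[1, 2, 3, 4, 5, 6, 7]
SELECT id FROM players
[1, 2, 3, 4, 5, 6, 7]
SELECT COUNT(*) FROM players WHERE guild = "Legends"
1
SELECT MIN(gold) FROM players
3249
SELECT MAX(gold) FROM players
8649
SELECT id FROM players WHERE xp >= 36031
[1]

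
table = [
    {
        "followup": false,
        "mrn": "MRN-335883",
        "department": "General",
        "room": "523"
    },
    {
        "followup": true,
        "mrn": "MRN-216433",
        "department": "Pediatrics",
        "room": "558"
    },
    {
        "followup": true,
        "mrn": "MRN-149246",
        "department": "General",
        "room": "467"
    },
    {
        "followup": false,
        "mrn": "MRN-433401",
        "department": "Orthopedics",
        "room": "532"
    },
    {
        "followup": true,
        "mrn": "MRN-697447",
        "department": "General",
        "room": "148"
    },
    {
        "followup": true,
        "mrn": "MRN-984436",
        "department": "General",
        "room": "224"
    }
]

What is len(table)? 6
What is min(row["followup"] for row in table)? False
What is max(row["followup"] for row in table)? True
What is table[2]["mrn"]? "MRN-149246"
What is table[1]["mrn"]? "MRN-216433"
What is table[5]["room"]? "224"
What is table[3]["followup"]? False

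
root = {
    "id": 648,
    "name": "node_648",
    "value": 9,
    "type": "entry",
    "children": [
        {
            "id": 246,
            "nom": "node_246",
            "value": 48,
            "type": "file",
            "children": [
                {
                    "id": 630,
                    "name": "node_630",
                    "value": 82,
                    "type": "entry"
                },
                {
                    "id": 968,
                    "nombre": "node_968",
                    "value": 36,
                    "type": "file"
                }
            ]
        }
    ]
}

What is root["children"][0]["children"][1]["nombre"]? "node_968"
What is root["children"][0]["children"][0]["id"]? 630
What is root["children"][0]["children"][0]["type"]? "entry"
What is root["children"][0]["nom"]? "node_246"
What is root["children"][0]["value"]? 48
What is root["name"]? "node_648"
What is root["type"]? "entry"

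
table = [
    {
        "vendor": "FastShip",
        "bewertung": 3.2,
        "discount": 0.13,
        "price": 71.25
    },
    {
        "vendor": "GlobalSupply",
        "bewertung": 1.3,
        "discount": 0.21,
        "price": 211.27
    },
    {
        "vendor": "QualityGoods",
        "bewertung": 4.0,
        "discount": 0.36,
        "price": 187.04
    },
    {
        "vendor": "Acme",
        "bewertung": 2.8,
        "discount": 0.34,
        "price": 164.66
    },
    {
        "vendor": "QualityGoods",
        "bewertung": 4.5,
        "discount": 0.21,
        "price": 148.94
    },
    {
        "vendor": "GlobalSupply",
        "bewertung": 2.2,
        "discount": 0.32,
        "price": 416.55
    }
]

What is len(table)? 6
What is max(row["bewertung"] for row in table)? 4.5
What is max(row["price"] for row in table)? 416.55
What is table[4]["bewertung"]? 4.5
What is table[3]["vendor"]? "Acme"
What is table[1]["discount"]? 0.21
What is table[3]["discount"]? 0.34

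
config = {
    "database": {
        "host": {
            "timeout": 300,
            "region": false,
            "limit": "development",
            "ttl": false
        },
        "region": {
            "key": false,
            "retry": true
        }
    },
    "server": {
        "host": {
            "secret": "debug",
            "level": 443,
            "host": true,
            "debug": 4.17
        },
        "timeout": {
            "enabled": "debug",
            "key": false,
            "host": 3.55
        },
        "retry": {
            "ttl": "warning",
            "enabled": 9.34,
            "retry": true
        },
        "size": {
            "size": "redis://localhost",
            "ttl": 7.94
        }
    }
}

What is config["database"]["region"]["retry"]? True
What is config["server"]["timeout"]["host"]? 3.55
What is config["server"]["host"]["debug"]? 4.17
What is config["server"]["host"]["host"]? True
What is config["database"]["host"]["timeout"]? 300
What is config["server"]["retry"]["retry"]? True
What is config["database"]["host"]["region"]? False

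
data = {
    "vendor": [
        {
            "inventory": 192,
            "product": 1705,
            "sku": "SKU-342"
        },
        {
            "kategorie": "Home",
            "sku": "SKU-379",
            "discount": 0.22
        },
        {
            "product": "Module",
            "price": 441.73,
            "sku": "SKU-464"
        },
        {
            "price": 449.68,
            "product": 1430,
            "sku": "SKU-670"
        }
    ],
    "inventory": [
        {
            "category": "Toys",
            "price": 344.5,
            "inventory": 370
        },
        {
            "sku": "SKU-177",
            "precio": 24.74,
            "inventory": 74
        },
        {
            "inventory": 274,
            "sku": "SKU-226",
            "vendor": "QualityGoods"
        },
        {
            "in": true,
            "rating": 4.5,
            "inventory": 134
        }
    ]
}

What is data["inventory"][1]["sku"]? "SKU-177"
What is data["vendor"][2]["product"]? "Module"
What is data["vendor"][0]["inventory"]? 192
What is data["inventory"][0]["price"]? 344.5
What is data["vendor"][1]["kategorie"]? "Home"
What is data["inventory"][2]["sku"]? "SKU-226"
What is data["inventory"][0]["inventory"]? 370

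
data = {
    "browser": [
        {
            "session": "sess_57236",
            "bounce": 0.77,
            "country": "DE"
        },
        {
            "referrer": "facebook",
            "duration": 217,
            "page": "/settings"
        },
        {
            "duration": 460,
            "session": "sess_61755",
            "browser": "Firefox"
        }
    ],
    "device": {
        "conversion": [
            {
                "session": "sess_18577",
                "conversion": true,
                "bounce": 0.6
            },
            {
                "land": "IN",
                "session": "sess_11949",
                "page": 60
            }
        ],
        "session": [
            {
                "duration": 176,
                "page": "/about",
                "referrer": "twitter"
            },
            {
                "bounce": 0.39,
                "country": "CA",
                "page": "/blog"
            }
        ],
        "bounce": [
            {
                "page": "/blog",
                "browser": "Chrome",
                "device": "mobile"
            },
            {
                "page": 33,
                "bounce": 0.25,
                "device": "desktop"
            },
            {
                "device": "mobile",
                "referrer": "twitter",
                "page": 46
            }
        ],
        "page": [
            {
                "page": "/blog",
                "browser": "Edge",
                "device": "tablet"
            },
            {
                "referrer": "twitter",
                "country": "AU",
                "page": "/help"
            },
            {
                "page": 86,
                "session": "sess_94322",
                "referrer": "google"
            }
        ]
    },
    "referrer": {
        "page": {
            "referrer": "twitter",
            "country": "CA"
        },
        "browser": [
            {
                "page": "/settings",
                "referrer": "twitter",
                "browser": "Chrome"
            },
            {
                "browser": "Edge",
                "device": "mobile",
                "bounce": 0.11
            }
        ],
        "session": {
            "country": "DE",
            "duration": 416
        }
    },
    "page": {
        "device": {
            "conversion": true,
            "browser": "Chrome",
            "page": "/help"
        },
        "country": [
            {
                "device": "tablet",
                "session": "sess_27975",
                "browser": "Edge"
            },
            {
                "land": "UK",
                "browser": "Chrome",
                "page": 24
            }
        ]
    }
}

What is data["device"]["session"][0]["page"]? "/about"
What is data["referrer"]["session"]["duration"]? 416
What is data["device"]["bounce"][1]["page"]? 33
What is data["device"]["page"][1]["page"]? "/help"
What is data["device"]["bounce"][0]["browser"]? "Chrome"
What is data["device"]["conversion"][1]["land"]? "IN"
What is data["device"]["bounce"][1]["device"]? "desktop"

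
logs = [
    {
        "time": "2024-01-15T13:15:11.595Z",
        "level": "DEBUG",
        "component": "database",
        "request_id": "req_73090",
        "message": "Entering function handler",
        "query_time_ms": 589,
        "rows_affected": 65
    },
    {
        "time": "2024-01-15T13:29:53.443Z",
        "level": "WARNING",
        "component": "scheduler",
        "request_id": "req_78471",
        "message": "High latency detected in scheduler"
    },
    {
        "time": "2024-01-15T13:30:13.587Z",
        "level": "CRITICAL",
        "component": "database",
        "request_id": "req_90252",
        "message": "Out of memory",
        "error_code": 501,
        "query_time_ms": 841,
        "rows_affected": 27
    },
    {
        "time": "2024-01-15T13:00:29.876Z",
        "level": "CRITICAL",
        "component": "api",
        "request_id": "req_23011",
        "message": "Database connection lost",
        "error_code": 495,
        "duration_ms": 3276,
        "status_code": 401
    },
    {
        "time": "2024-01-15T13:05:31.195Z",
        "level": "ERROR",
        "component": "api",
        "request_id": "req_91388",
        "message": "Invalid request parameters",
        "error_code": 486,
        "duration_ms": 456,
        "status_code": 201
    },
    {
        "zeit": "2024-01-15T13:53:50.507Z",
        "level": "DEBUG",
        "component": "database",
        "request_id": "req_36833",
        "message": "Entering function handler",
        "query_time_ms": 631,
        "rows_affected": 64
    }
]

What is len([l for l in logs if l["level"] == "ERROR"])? 1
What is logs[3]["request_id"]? "req_23011"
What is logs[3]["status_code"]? 401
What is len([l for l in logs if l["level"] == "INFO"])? 0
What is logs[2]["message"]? "Out of memory"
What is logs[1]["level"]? "WARNING"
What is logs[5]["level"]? "DEBUG"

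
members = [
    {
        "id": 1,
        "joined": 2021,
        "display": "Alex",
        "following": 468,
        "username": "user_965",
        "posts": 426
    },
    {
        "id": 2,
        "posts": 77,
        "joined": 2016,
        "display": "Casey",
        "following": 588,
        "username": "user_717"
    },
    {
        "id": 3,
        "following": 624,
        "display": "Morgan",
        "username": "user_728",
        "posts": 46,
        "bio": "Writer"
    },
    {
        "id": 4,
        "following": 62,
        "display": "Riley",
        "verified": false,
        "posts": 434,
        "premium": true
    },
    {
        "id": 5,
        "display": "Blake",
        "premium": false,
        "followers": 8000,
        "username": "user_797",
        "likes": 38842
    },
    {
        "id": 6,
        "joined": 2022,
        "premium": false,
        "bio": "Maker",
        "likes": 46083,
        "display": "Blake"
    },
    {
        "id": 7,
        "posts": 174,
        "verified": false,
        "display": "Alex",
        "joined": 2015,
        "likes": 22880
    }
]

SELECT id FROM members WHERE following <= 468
[1, 4]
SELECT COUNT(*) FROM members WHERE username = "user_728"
1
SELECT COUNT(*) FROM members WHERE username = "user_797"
1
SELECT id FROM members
[1, 2, 3, 4, 5, 6, 7]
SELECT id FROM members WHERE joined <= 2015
[7]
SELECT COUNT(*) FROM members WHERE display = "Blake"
2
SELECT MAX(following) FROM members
624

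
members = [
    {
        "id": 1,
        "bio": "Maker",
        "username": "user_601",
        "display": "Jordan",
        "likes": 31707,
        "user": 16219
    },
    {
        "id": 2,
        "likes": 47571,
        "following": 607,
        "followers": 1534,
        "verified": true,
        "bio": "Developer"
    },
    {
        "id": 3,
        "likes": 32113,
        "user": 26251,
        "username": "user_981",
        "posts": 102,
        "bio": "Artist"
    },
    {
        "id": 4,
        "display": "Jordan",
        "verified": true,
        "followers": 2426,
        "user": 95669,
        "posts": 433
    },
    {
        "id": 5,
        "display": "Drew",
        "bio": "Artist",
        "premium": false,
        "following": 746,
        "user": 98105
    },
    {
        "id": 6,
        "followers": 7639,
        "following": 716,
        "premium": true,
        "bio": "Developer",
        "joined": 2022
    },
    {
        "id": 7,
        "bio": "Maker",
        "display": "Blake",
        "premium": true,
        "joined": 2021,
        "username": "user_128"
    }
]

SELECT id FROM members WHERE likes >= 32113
[2, 3]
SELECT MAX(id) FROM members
7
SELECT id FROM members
[1, 2, 3, 4, 5, 6, 7]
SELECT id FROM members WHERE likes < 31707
[]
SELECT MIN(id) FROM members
1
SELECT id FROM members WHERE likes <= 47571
[1, 2, 3]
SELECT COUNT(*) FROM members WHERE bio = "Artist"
2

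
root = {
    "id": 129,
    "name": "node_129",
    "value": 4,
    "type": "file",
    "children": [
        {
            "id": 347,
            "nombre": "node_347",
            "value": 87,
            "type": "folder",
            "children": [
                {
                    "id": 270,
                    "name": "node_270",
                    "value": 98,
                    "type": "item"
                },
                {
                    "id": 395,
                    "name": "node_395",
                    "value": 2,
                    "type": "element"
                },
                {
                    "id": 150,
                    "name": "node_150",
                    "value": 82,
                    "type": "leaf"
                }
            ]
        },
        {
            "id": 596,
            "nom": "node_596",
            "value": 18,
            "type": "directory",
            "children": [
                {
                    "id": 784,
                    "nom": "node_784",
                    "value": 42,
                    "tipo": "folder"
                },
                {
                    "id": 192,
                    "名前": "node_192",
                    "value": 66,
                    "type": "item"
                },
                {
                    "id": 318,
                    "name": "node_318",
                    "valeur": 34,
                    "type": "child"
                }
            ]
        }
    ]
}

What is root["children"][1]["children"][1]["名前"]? "node_192"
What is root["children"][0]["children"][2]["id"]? 150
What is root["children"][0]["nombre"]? "node_347"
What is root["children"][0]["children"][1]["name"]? "node_395"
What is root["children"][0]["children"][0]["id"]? 270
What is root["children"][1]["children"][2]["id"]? 318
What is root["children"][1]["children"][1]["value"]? 66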